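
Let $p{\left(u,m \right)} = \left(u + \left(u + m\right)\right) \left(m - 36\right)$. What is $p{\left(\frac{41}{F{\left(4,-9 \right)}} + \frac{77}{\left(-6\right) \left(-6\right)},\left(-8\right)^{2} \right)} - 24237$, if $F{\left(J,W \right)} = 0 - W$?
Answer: $- \frac{198631}{9} \approx -22070.0$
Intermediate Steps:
$F{\left(J,W \right)} = - W$
$p{\left(u,m \right)} = \left(-36 + m\right) \left(m + 2 u\right)$ ($p{\left(u,m \right)} = \left(u + \left(m + u\right)\right) \left(-36 + m\right) = \left(m + 2 u\right) \left(-36 + m\right) = \left(-36 + m\right) \left(m + 2 u\right)$)
$p{\left(\frac{41}{F{\left(4,-9 \right)}} + \frac{77}{\left(-6\right) \left(-6\right)},\left(-8\right)^{2} \right)} - 24237 = \left(\left(\left(-8\right)^{2}\right)^{2} - 72 \left(\frac{41}{\left(-1\right) \left(-9\right)} + \frac{77}{\left(-6\right) \left(-6\right)}\right) - 36 \left(-8\right)^{2} + 2 \left(-8\right)^{2} \left(\frac{41}{\left(-1\right) \left(-9\right)} + \frac{77}{\left(-6\right) \left(-6\right)}\right)\right) - 24237 = \left(64^{2} - 72 \left(\frac{41}{9} + \frac{77}{36}\right) - 2304 + 2 \cdot 64 \left(\frac{41}{9} + \frac{77}{36}\right)\right) - 24237 = \left(4096 - 72 \left(41 \cdot \frac{1}{9} + 77 \cdot \frac{1}{36}\right) - 2304 + 2 \cdot 64 \left(41 \cdot \frac{1}{9} + 77 \cdot \frac{1}{36}\right)\right) - 24237 = \left(4096 - 72 \left(\frac{41}{9} + \frac{77}{36}\right) - 2304 + 2 \cdot 64 \left(\frac{41}{9} + \frac{77}{36}\right)\right) - 24237 = \left(4096 - 482 - 2304 + 2 \cdot 64 \cdot \frac{241}{36}\right) - 24237 = \left(4096 - 482 - 2304 + \frac{7712}{9}\right) - 24237 = \frac{19502}{9} - 24237 = - \frac{198631}{9}$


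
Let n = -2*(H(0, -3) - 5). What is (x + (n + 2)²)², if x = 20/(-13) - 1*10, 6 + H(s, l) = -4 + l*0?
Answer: 173238244/169 ≈ 1.0251e+6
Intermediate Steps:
H(s, l) = -10 (H(s, l) = -6 + (-4 + l*0) = -6 + (-4 + 0) = -6 - 4 = -10)
n = 30 (n = -2*(-10 - 5) = -2*(-15) = 30)
x = -150/13 (x = 20*(-1/13) - 10 = -20/13 - 10 = -150/13 ≈ -11.538)
(x + (n + 2)²)² = (-150/13 + (30 + 2)²)² = (-150/13 + 32²)² = (-150/13 + 1024)² = (13162/13)² = 173238244/169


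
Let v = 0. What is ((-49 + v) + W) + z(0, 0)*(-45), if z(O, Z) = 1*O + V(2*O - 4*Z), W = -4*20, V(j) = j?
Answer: -129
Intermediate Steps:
W = -80
z(O, Z) = -4*Z + 3*O (z(O, Z) = 1*O + (2*O - 4*Z) = O + (-4*Z + 2*O) = -4*Z + 3*O)
((-49 + v) + W) + z(0, 0)*(-45) = ((-49 + 0) - 80) + (-4*0 + 3*0)*(-45) = (-49 - 80) + (0 + 0)*(-45) = -129 + 0*(-45) = -129 + 0 = -129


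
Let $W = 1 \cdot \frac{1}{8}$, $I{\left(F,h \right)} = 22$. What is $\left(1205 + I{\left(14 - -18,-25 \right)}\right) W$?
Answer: $\frac{1227}{8} \approx 153.38$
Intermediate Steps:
$W = \frac{1}{8}$ ($W = 1 \cdot \frac{1}{8} = \frac{1}{8} \approx 0.125$)
$\left(1205 + I{\left(14 - -18,-25 \right)}\right) W = \left(1205 + 22\right) \frac{1}{8} = 1227 \cdot \frac{1}{8} = \frac{1227}{8}$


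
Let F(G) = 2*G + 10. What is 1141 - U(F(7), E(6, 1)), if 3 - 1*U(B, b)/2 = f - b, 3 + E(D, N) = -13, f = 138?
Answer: 1443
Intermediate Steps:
F(G) = 10 + 2*G
E(D, N) = -16 (E(D, N) = -3 - 13 = -16)
U(B, b) = -270 + 2*b (U(B, b) = 6 - 2*(138 - b) = 6 + (-276 + 2*b) = -270 + 2*b)
1141 - U(F(7), E(6, 1)) = 1141 - (-270 + 2*(-16)) = 1141 - (-270 - 32) = 1141 - 1*(-302) = 1141 + 302 = 1443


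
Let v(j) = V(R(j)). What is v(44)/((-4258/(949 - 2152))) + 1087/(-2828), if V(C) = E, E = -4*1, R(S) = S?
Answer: -9118391/6020812 ≈ -1.5145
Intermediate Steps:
E = -4
V(C) = -4
v(j) = -4
v(44)/((-4258/(949 - 2152))) + 1087/(-2828) = -4/((-4258/(949 - 2152))) + 1087/(-2828) = -4/((-4258/(-1203))) + 1087*(-1/2828) = -4/((-4258*(-1/1203))) - 1087/2828 = -4/4258/1203 - 1087/2828 = -4*1203/4258 - 1087/2828 = -2406/2129 - 1087/2828 = -9118391/6020812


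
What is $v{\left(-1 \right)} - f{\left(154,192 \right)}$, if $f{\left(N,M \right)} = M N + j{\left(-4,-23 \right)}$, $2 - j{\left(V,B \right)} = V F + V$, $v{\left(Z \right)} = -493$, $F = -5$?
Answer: $-30047$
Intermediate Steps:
$j{\left(V,B \right)} = 2 + 4 V$ ($j{\left(V,B \right)} = 2 - \left(V \left(-5\right) + V\right) = 2 - \left(- 5 V + V\right) = 2 - - 4 V = 2 + 4 V$)
$f{\left(N,M \right)} = -14 + M N$ ($f{\left(N,M \right)} = M N + \left(2 + 4 \left(-4\right)\right) = M N + \left(2 - 16\right) = M N - 14 = -14 + M N$)
$v{\left(-1 \right)} - f{\left(154,192 \right)} = -493 - \left(-14 + 192 \cdot 154\right) = -493 - \left(-14 + 29568\right) = -493 - 29554 = -30047$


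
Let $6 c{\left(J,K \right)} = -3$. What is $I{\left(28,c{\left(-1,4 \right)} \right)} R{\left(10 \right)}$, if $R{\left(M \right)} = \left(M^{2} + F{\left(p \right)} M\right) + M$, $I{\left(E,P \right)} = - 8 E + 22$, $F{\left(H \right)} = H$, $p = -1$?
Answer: $-20200$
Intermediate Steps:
$c{\left(J,K \right)} = - \frac{1}{2}$ ($c{\left(J,K \right)} = \frac{1}{6} \left(-3\right) = - \frac{1}{2}$)
$I{\left(E,P \right)} = 22 - 8 E$
$R{\left(M \right)} = M^{2}$ ($R{\left(M \right)} = \left(M^{2} - M\right) + M = M^{2}$)
$I{\left(28,c{\left(-1,4 \right)} \right)} R{\left(10 \right)} = \left(22 - 224\right) 10^{2} = \left(22 - 224\right) 100 = \left(-202\right) 100 = -20200$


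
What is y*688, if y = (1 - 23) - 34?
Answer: -38528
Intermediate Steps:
y = -56 (y = -22 - 34 = -56)
y*688 = -56*688 = -38528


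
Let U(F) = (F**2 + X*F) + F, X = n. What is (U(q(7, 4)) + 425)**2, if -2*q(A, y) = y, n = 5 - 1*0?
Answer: 173889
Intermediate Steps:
n = 5 (n = 5 + 0 = 5)
q(A, y) = -y/2
X = 5
U(F) = F**2 + 6*F (U(F) = (F**2 + 5*F) + F = F**2 + 6*F)
(U(q(7, 4)) + 425)**2 = ((-1/2*4)*(6 - 1/2*4) + 425)**2 = (-2*(6 - 2) + 425)**2 = (-2*4 + 425)**2 = (-8 + 425)**2 = 417**2 = 173889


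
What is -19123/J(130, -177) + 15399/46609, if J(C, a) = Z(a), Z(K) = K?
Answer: 894029530/8249793 ≈ 108.37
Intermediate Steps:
J(C, a) = a
-19123/J(130, -177) + 15399/46609 = -19123/(-177) + 15399/46609 = -19123*(-1/177) + 15399*(1/46609) = 19123/177 + 15399/46609 = 894029530/8249793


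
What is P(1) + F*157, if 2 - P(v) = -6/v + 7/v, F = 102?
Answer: 16015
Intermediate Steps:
P(v) = 2 - 1/v (P(v) = 2 - (-6/v + 7/v) = 2 - 1/v)
P(1) + F*157 = (2 - 1/1) + 102*157 = (2 - 1*1) + 16014 = (2 - 1) + 16014 = 1 + 16014 = 16015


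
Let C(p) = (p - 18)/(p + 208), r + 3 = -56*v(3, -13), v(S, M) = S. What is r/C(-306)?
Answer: -931/18 ≈ -51.722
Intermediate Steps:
r = -171 (r = -3 - 56*3 = -3 - 168 = -171)
C(p) = (-18 + p)/(208 + p)
r/C(-306) = -171*(208 - 306)/(-18 - 306) = -171/(-324/(-98)) = -171/((-1/98*(-324))) = -171/162/49 = -171*49/162 = -931/18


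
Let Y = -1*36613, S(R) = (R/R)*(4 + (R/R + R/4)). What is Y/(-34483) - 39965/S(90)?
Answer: -550842495/379313 ≈ -1452.2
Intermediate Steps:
S(R) = 5 + R/4 (S(R) = 1*(4 + (1 + R*(¼))) = 1*(4 + (1 + R/4)) = 1*(5 + R/4) = 5 + R/4)
Y = -36613
Y/(-34483) - 39965/S(90) = -36613/(-34483) - 39965/(5 + (¼)*90) = -36613*(-1/34483) - 39965/(5 + 45/2) = 36613/34483 - 39965/55/2 = 36613/34483 - 39965*2/55 = 36613/34483 - 15986/11 = -550842495/379313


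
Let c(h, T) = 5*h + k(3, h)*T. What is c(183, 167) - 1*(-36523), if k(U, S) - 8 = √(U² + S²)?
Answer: 38774 + 501*√3722 ≈ 69339.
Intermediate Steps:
k(U, S) = 8 + √(S² + U²) (k(U, S) = 8 + √(U² + S²) = 8 + √(S² + U²))
c(h, T) = 5*h + T*(8 + √(9 + h²)) (c(h, T) = 5*h + (8 + √(h² + 3²))*T = 5*h + (8 + √(h² + 9))*T = 5*h + (8 + √(9 + h²))*T = 5*h + T*(8 + √(9 + h²)))
c(183, 167) - 1*(-36523) = (5*183 + 167*(8 + √(9 + 183²))) - 1*(-36523) = (915 + 167*(8 + √(9 + 33489))) + 36523 = (915 + 167*(8 + √33498)) + 36523 = (915 + 167*(8 + 3*√3722)) + 36523 = (915 + (1336 + 501*√3722)) + 36523 = (2251 + 501*√3722) + 36523 = 38774 + 501*√3722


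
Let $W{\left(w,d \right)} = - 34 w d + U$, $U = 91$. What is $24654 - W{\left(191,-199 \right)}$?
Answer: $-1267743$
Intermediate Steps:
$W{\left(w,d \right)} = 91 - 34 d w$ ($W{\left(w,d \right)} = - 34 w d + 91 = - 34 d w + 91 = 91 - 34 d w$)
$24654 - W{\left(191,-199 \right)} = 24654 - \left(91 - \left(-6766\right) 191\right) = 24654 - \left(91 + 1292306\right) = 24654 - 1292397 = -1267743$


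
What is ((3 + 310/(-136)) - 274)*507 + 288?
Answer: -9401997/68 ≈ -1.3826e+5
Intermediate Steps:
((3 + 310/(-136)) - 274)*507 + 288 = ((3 + 310*(-1/136)) - 274)*507 + 288 = ((3 - 155/68) - 274)*507 + 288 = (49/68 - 274)*507 + 288 = -18583/68*507 + 288 = -9421581/68 + 288 = -9401997/68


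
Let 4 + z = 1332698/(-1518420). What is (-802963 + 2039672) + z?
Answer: 938918136701/759210 ≈ 1.2367e+6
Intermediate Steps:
z = -3703189/759210 (z = -4 + 1332698/(-1518420) = -4 + 1332698*(-1/1518420) = -4 - 666349/759210 = -3703189/759210 ≈ -4.8777)
(-802963 + 2039672) + z = (-802963 + 2039672) - 3703189/759210 = 1236709 - 3703189/759210 = 938918136701/759210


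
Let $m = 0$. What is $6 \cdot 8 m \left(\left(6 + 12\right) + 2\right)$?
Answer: $0$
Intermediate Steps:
$6 \cdot 8 m \left(\left(6 + 12\right) + 2\right) = 6 \cdot 8 \cdot 0 \left(\left(6 + 12\right) + 2\right) = 48 \cdot 0 \left(18 + 2\right) = 0 \cdot 20 = 0$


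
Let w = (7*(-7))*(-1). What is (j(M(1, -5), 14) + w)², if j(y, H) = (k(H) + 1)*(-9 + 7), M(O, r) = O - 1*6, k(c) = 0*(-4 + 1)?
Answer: 2209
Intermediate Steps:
k(c) = 0 (k(c) = 0*(-3) = 0)
M(O, r) = -6 + O (M(O, r) = O - 6 = -6 + O)
w = 49 (w = -49*(-1) = 49)
j(y, H) = -2 (j(y, H) = (0 + 1)*(-9 + 7) = 1*(-2) = -2)
(j(M(1, -5), 14) + w)² = (-2 + 49)² = 47² = 2209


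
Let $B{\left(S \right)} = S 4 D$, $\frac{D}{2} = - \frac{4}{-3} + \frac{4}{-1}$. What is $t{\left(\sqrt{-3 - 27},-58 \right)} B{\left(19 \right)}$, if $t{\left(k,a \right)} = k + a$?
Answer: $\frac{70528}{3} - \frac{1216 i \sqrt{30}}{3} \approx 23509.0 - 2220.1 i$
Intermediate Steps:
$t{\left(k,a \right)} = a + k$
$D = - \frac{16}{3}$ ($D = 2 \left(- \frac{4}{-3} + \frac{4}{-1}\right) = 2 \left(\left(-4\right) \left(- \frac{1}{3}\right) + 4 \left(-1\right)\right) = 2 \left(\frac{4}{3} - 4\right) = 2 \left(- \frac{8}{3}\right) = - \frac{16}{3} \approx -5.3333$)
$B{\left(S \right)} = - \frac{64 S}{3}$ ($B{\left(S \right)} = S 4 \left(- \frac{16}{3}\right) = 4 S \left(- \frac{16}{3}\right) = - \frac{64 S}{3}$)
$t{\left(\sqrt{-3 - 27},-58 \right)} B{\left(19 \right)} = \left(-58 + \sqrt{-3 - 27}\right) \left(\left(- \frac{64}{3}\right) 19\right) = \left(-58 + \sqrt{-30}\right) \left(- \frac{1216}{3}\right) = \left(-58 + i \sqrt{30}\right) \left(- \frac{1216}{3}\right) = \frac{70528}{3} - \frac{1216 i \sqrt{30}}{3}$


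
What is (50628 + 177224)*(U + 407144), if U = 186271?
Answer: 135210794580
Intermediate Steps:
(50628 + 177224)*(U + 407144) = (50628 + 177224)*(186271 + 407144) = 227852*593415 = 135210794580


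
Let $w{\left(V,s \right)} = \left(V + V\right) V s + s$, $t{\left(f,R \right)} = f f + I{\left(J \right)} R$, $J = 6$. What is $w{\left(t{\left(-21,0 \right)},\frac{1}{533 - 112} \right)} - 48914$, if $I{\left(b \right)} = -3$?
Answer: $- \frac{20203831}{421} \approx -47990.0$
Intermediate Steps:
$t{\left(f,R \right)} = f^{2} - 3 R$ ($t{\left(f,R \right)} = f f - 3 R = f^{2} - 3 R$)
$w{\left(V,s \right)} = s + 2 s V^{2}$ ($w{\left(V,s \right)} = 2 V V s + s = 2 V^{2} s + s = 2 s V^{2} + s = s + 2 s V^{2}$)
$w{\left(t{\left(-21,0 \right)},\frac{1}{533 - 112} \right)} - 48914 = \frac{1 + 2 \left(\left(-21\right)^{2} - 0\right)^{2}}{533 - 112} - 48914 = \frac{1 + 2 \left(441 + 0\right)^{2}}{421} - 48914 = \frac{1 + 2 \cdot 441^{2}}{421} - 48914 = \frac{1 + 2 \cdot 194481}{421} - 48914 = \frac{1 + 388962}{421} - 48914 = \frac{1}{421} \cdot 388963 - 48914 = \frac{388963}{421} - 48914 = - \frac{20203831}{421}$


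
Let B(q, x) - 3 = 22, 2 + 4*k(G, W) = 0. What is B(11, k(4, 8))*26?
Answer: 650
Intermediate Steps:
k(G, W) = -½ (k(G, W) = -½ + (¼)*0 = -½ + 0 = -½)
B(q, x) = 25 (B(q, x) = 3 + 22 = 25)
B(11, k(4, 8))*26 = 25*26 = 650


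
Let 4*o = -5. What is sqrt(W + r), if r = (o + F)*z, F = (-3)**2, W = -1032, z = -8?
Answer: I*sqrt(1094) ≈ 33.076*I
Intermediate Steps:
o = -5/4 (o = (1/4)*(-5) = -5/4 ≈ -1.2500)
F = 9
r = -62 (r = (-5/4 + 9)*(-8) = (31/4)*(-8) = -62)
sqrt(W + r) = sqrt(-1032 - 62) = sqrt(-1094) = I*sqrt(1094)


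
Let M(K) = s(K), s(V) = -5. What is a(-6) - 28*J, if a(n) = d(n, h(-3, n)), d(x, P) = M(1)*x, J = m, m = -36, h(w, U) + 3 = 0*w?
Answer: 1038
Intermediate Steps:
h(w, U) = -3 (h(w, U) = -3 + 0*w = -3 + 0 = -3)
J = -36
M(K) = -5
d(x, P) = -5*x
a(n) = -5*n
a(-6) - 28*J = -5*(-6) - 28*(-36) = 30 + 1008 = 1038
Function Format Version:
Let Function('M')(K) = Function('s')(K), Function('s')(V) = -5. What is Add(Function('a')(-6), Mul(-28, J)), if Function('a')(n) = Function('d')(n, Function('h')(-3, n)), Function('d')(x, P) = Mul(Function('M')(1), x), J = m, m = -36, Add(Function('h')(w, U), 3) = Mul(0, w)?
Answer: 1038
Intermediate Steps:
Function('h')(w, U) = -3 (Function('h')(w, U) = Add(-3, Mul(0, w)) = Add(-3, 0) = -3)
J = -36
Function('M')(K) = -5
Function('d')(x, P) = Mul(-5, x)
Function('a')(n) = Mul(-5, n)
Add(Function('a')(-6), Mul(-28, J)) = Add(Mul(-5, -6), Mul(-28, -36)) = Add(30, 1008) = 1038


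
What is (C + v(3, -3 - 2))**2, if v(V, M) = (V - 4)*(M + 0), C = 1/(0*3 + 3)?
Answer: 256/9 ≈ 28.444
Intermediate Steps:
C = 1/3 (C = 1/(0 + 3) = 1/3 ≈ 0.33333)
v(V, M) = M*(-4 + V) (v(V, M) = (-4 + V)*M = M*(-4 + V))
(C + v(3, -3 - 2))**2 = (1/3 + (-3 - 2)*(-4 + 3))**2 = (1/3 - 5*(-1))**2 = (1/3 + 5)**2 = (16/3)**2 = 256/9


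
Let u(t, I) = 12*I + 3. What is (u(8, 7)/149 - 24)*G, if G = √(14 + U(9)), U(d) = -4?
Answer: -3489*√10/149 ≈ -74.048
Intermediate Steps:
u(t, I) = 3 + 12*I
G = √10 (G = √(14 - 4) = √10 ≈ 3.1623)
(u(8, 7)/149 - 24)*G = ((3 + 12*7)/149 - 24)*√10 = ((3 + 84)*(1/149) - 24)*√10 = (87*(1/149) - 24)*√10 = (87/149 - 24)*√10 = -3489*√10/149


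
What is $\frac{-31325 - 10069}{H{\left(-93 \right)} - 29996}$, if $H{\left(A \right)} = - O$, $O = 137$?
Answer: $\frac{41394}{30133} \approx 1.3737$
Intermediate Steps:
$H{\left(A \right)} = -137$ ($H{\left(A \right)} = \left(-1\right) 137 = -137$)
$\frac{-31325 - 10069}{H{\left(-93 \right)} - 29996} = \frac{-31325 - 10069}{-137 - 29996} = - \frac{41394}{-30133} = \left(-41394\right) \left(- \frac{1}{30133}\right) = \frac{41394}{30133}$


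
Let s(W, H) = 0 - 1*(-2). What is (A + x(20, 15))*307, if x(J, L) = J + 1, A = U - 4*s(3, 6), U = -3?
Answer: 3070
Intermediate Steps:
s(W, H) = 2 (s(W, H) = 0 + 2 = 2)
A = -11 (A = -3 - 4*2 = -3 - 8 = -11)
x(J, L) = 1 + J
(A + x(20, 15))*307 = (-11 + (1 + 20))*307 = (-11 + 21)*307 = 10*307 = 3070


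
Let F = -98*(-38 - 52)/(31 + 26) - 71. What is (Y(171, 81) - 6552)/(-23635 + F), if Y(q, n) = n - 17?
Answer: 61636/223737 ≈ 0.27548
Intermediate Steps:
Y(q, n) = -17 + n
F = 1591/19 (F = -(-8820)/57 - 71 = -98*(-30/19) - 71 = 2940/19 - 71 = 1591/19 ≈ 83.737)
(Y(171, 81) - 6552)/(-23635 + F) = ((-17 + 81) - 6552)/(-23635 + 1591/19) = (64 - 6552)/(-447474/19) = -6488*(-19/447474) = 61636/223737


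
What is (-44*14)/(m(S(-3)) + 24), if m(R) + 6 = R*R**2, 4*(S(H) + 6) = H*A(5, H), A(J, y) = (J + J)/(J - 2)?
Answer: 4928/4769 ≈ 1.0333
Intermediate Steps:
A(J, y) = 2*J/(-2 + J) (A(J, y) = (2*J)/(-2 + J) = 2*J/(-2 + J))
S(H) = -6 + 5*H/6 (S(H) = -6 + (H*(2*5/(-2 + 5)))/4 = -6 + (H*(2*5/3))/4 = -6 + (H*(2*5*(1/3)))/4 = -6 + (H*(10/3))/4 = -6 + (10*H/3)/4 = -6 + 5*H/6)
m(R) = -6 + R**3 (m(R) = -6 + R*R**2 = -6 + R**3)
(-44*14)/(m(S(-3)) + 24) = (-44*14)/((-6 + (-6 + (5/6)*(-3))**3) + 24) = -616/((-6 + (-6 - 5/2)**3) + 24) = -616/((-6 + (-17/2)**3) + 24) = -616/((-6 - 4913/8) + 24) = -616/(-4961/8 + 24) = -616/(-4769/8) = -616*(-8/4769) = 4928/4769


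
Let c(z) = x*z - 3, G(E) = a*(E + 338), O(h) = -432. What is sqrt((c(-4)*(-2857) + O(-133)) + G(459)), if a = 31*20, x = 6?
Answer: sqrt(570847) ≈ 755.54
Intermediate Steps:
a = 620
G(E) = 209560 + 620*E (G(E) = 620*(E + 338) = 620*(338 + E) = 209560 + 620*E)
c(z) = -3 + 6*z (c(z) = 6*z - 3 = -3 + 6*z)
sqrt((c(-4)*(-2857) + O(-133)) + G(459)) = sqrt(((-3 + 6*(-4))*(-2857) - 432) + (209560 + 620*459)) = sqrt(((-3 - 24)*(-2857) - 432) + (209560 + 284580)) = sqrt((-27*(-2857) - 432) + 494140) = sqrt((77139 - 432) + 494140) = sqrt(76707 + 494140) = sqrt(570847)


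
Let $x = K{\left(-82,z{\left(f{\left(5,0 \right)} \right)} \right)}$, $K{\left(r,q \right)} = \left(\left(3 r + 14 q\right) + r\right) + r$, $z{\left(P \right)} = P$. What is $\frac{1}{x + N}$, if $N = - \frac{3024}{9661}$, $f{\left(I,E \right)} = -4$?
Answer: $- \frac{9661}{4505050} \approx -0.0021445$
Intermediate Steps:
$K{\left(r,q \right)} = 5 r + 14 q$ ($K{\left(r,q \right)} = \left(4 r + 14 q\right) + r = 5 r + 14 q$)
$x = -466$ ($x = 5 \left(-82\right) + 14 \left(-4\right) = -410 - 56 = -466$)
$N = - \frac{3024}{9661}$ ($N = \left(-3024\right) \frac{1}{9661} = - \frac{3024}{9661} \approx -0.31301$)
$\frac{1}{x + N} = \frac{1}{-466 - \frac{3024}{9661}} = \frac{1}{- \frac{4505050}{9661}} = - \frac{9661}{4505050}$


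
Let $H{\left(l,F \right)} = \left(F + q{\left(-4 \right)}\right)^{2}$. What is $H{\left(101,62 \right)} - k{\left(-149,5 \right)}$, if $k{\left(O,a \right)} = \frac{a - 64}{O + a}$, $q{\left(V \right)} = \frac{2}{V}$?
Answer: $\frac{544585}{144} \approx 3781.8$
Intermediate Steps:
$H{\left(l,F \right)} = \left(- \frac{1}{2} + F\right)^{2}$ ($H{\left(l,F \right)} = \left(F + \frac{2}{-4}\right)^{2} = \left(F + 2 \left(- \frac{1}{4}\right)\right)^{2} = \left(F - \frac{1}{2}\right)^{2} = \left(- \frac{1}{2} + F\right)^{2}$)
$k{\left(O,a \right)} = \frac{-64 + a}{O + a}$
$H{\left(101,62 \right)} - k{\left(-149,5 \right)} = \frac{\left(-1 + 2 \cdot 62\right)^{2}}{4} - \frac{-64 + 5}{-149 + 5} = \frac{\left(-1 + 124\right)^{2}}{4} - \frac{1}{-144} \left(-59\right) = \frac{123^{2}}{4} - \left(- \frac{1}{144}\right) \left(-59\right) = \frac{1}{4} \cdot 15129 - \frac{59}{144} = \frac{15129}{4} - \frac{59}{144} = \frac{544585}{144}$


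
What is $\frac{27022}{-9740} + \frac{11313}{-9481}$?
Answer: $- \frac{183192101}{46172470} \approx -3.9676$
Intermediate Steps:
$\frac{27022}{-9740} + \frac{11313}{-9481} = 27022 \left(- \frac{1}{9740}\right) + 11313 \left(- \frac{1}{9481}\right) = - \frac{13511}{4870} - \frac{11313}{9481} = - \frac{183192101}{46172470}$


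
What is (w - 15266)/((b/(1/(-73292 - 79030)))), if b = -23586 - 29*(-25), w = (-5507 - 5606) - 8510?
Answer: -34889/3482233242 ≈ -1.0019e-5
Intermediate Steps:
w = -19623 (w = -11113 - 8510 = -19623)
b = -22861 (b = -23586 - 1*(-725) = -23586 + 725 = -22861)
(w - 15266)/((b/(1/(-73292 - 79030)))) = (-19623 - 15266)/((-22861/(1/(-73292 - 79030)))) = -34889/((-22861/(1/(-152322)))) = -34889/((-22861/(-1/152322))) = -34889/((-22861*(-152322))) = -34889/3482233242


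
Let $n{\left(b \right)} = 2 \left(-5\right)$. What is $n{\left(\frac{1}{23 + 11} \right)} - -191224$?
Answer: $191214$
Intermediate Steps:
$n{\left(b \right)} = -10$
$n{\left(\frac{1}{23 + 11} \right)} - -191224 = -10 - -191224 = -10 + 191224 = 191214$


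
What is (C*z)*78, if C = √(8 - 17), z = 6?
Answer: 1404*I ≈ 1404.0*I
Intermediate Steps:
C = 3*I (C = √(-9) = 3*I ≈ 3.0*I)
(C*z)*78 = ((3*I)*6)*78 = (18*I)*78 = 1404*I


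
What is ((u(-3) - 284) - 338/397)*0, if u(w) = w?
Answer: 0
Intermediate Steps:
((u(-3) - 284) - 338/397)*0 = ((-3 - 284) - 338/397)*0 = (-287 - 338*1/397)*0 = (-287 - 338/397)*0 = -114277/397*0 = 0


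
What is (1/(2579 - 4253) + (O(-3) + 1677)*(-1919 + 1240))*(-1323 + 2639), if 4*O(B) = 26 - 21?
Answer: -1255185107029/837 ≈ -1.4996e+9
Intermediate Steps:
O(B) = 5/4 (O(B) = (26 - 21)/4 = (1/4)*5 = 5/4)
(1/(2579 - 4253) + (O(-3) + 1677)*(-1919 + 1240))*(-1323 + 2639) = (1/(2579 - 4253) + (5/4 + 1677)*(-1919 + 1240))*(-1323 + 2639) = (1/(-1674) + (6713/4)*(-679))*1316 = (-1/1674 - 4558127/4)*1316 = -3815152301/3348*1316 = -1255185107029/837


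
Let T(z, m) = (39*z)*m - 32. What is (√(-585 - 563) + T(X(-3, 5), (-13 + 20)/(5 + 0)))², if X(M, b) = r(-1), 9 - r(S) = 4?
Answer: 56933 + 964*I*√287 ≈ 56933.0 + 16331.0*I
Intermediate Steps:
r(S) = 5 (r(S) = 9 - 1*4 = 9 - 4 = 5)
X(M, b) = 5
T(z, m) = -32 + 39*m*z (T(z, m) = 39*m*z - 32 = -32 + 39*m*z)
(√(-585 - 563) + T(X(-3, 5), (-13 + 20)/(5 + 0)))² = (√(-585 - 563) + (-32 + 39*((-13 + 20)/(5 + 0))*5))² = (√(-1148) + (-32 + 39*(7/5)*5))² = (2*I*√287 + (-32 + 39*(7*(⅕))*5))² = (2*I*√287 + (-32 + 39*(7/5)*5))² = (2*I*√287 + (-32 + 273))² = (2*I*√287 + 241)² = (241 + 2*I*√287)²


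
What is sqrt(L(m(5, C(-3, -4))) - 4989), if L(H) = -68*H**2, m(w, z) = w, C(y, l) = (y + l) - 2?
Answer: I*sqrt(6689) ≈ 81.786*I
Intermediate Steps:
C(y, l) = -2 + l + y (C(y, l) = (l + y) - 2 = -2 + l + y)
sqrt(L(m(5, C(-3, -4))) - 4989) = sqrt(-68*5**2 - 4989) = sqrt(-68*25 - 4989) = sqrt(-1700 - 4989) = sqrt(-6689) = I*sqrt(6689)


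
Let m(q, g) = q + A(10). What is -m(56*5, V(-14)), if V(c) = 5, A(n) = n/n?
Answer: -281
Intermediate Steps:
A(n) = 1
m(q, g) = 1 + q (m(q, g) = q + 1 = 1 + q)
-m(56*5, V(-14)) = -(1 + 56*5) = -(1 + 280) = -1*281 = -281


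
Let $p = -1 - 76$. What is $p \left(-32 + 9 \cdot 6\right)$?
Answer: $-1694$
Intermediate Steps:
$p = -77$ ($p = -1 - 76 = -77$)
$p \left(-32 + 9 \cdot 6\right) = - 77 \left(-32 + 9 \cdot 6\right) = - 77 \left(-32 + 54\right) = \left(-77\right) 22 = -1694$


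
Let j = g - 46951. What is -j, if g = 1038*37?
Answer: 8545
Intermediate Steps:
g = 38406
j = -8545 (j = 38406 - 46951 = -8545)
-j = -1*(-8545) = 8545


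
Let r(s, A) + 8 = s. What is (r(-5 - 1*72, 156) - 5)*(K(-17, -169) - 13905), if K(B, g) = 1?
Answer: 1251360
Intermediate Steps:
r(s, A) = -8 + s
(r(-5 - 1*72, 156) - 5)*(K(-17, -169) - 13905) = ((-8 + (-5 - 1*72)) - 5)*(1 - 13905) = ((-8 + (-5 - 72)) - 5)*(-13904) = ((-8 - 77) - 5)*(-13904) = (-85 - 5)*(-13904) = -90*(-13904) = 1251360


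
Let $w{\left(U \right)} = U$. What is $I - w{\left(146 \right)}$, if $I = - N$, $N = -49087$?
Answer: $48941$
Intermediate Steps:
$I = 49087$ ($I = \left(-1\right) \left(-49087\right) = 49087$)
$I - w{\left(146 \right)} = 49087 - 146 = 48941$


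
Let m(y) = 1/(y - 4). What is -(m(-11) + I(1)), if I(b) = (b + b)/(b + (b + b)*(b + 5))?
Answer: -17/195 ≈ -0.087179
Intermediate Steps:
m(y) = 1/(-4 + y)
I(b) = 2*b/(b + 2*b*(5 + b)) (I(b) = (2*b)/(b + (2*b)*(5 + b)) = (2*b)/(b + 2*b*(5 + b)) = 2*b/(b + 2*b*(5 + b)))
-(m(-11) + I(1)) = -(1/(-4 - 11) + 2/(11 + 2*1)) = -(1/(-15) + 2/(11 + 2)) = -(-1/15 + 2/13) = -1*17/195 = -17/195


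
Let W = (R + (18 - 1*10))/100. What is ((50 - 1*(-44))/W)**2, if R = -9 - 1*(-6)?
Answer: 3534400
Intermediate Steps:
R = -3 (R = -9 + 6 = -3)
W = 1/20 (W = (-3 + (18 - 1*10))/100 = (-3 + (18 - 10))*(1/100) = (-3 + 8)*(1/100) = 5*(1/100) = 1/20 ≈ 0.050000)
((50 - 1*(-44))/W)**2 = ((50 - 1*(-44))/(1/20))**2 = ((50 + 44)*20)**2 = (94*20)**2 = 1880**2 = 3534400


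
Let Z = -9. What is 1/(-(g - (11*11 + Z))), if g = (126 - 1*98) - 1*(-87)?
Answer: -⅓ ≈ -0.33333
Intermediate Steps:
g = 115 (g = (126 - 98) + 87 = 28 + 87 = 115)
1/(-(g - (11*11 + Z))) = 1/(-(115 - (11*11 - 9))) = 1/(-(115 - (121 - 9))) = 1/(-(115 - 1*112)) = 1/(-(115 - 112)) = 1/(-1*3) = 1/(-3) = -⅓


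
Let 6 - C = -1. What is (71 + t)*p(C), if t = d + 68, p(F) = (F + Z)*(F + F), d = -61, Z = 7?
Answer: 15288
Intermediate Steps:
C = 7 (C = 6 - 1*(-1) = 6 + 1 = 7)
p(F) = 2*F*(7 + F) (p(F) = (F + 7)*(F + F) = (7 + F)*(2*F) = 2*F*(7 + F))
t = 7 (t = -61 + 68 = 7)
(71 + t)*p(C) = (71 + 7)*(2*7*(7 + 7)) = 78*(2*7*14) = 78*196 = 15288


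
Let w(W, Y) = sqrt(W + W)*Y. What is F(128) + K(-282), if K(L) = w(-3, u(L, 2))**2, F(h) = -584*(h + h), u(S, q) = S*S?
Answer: -37944548960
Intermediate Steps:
u(S, q) = S**2
F(h) = -1168*h (F(h) = -584*2*h = -1168*h)
w(W, Y) = Y*sqrt(2)*sqrt(W) (w(W, Y) = sqrt(2*W)*Y = (sqrt(2)*sqrt(W))*Y = Y*sqrt(2)*sqrt(W))
K(L) = -6*L**4 (K(L) = (L**2*sqrt(2)*sqrt(-3))**2 = (L**2*sqrt(2)*(I*sqrt(3)))**2 = (I*sqrt(6)*L**2)**2 = -6*L**4)
F(128) + K(-282) = -1168*128 - 6*(-282)**4 = -149504 - 6*6324066576 = -149504 - 37944399456 = -37944548960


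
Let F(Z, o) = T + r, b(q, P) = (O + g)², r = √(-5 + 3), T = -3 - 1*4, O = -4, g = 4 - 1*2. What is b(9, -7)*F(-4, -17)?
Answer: -28 + 4*I*√2 ≈ -28.0 + 5.6569*I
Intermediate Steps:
g = 2 (g = 4 - 2 = 2)
T = -7 (T = -3 - 4 = -7)
r = I*√2 (r = √(-2) = I*√2 ≈ 1.4142*I)
b(q, P) = 4 (b(q, P) = (-4 + 2)² = (-2)² = 4)
F(Z, o) = -7 + I*√2
b(9, -7)*F(-4, -17) = 4*(-7 + I*√2) = -28 + 4*I*√2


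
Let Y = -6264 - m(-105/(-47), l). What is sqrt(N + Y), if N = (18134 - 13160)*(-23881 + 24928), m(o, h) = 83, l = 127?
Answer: sqrt(5201431) ≈ 2280.7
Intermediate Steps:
N = 5207778 (N = 4974*1047 = 5207778)
Y = -6347 (Y = -6264 - 1*83 = -6264 - 83 = -6347)
sqrt(N + Y) = sqrt(5207778 - 6347) = sqrt(5201431)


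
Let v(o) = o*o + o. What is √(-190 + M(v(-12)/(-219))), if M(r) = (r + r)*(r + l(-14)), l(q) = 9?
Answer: I*√1066454/73 ≈ 14.146*I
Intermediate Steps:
v(o) = o + o² (v(o) = o² + o = o + o²)
M(r) = 2*r*(9 + r) (M(r) = (r + r)*(r + 9) = (2*r)*(9 + r) = 2*r*(9 + r))
√(-190 + M(v(-12)/(-219))) = √(-190 + 2*(-12*(1 - 12)/(-219))*(9 - 12*(1 - 12)/(-219))) = √(-190 + 2*(-12*(-11)*(-1/219))*(9 - 12*(-11)*(-1/219))) = √(-190 + 2*(132*(-1/219))*(9 + 132*(-1/219))) = √(-190 + 2*(-44/73)*(9 - 44/73)) = √(-190 + 2*(-44/73)*(613/73)) = √(-190 - 53944/5329) = √(-1066454/5329) = I*√1066454/73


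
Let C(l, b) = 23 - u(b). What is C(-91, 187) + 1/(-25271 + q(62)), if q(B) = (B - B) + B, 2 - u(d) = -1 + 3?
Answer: 579806/25209 ≈ 23.000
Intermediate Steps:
u(d) = 0 (u(d) = 2 - (-1 + 3) = 2 - 1*2 = 2 - 2 = 0)
q(B) = B (q(B) = 0 + B = B)
C(l, b) = 23 (C(l, b) = 23 - 1*0 = 23 + 0 = 23)
C(-91, 187) + 1/(-25271 + q(62)) = 23 + 1/(-25271 + 62) = 23 + 1/(-25209) = 23 - 1/25209 = 579806/25209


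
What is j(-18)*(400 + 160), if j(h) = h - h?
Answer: 0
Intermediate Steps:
j(h) = 0
j(-18)*(400 + 160) = 0*(400 + 160) = 0*560 = 0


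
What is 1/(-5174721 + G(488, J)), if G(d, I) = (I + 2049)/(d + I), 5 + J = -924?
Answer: -63/326007583 ≈ -1.9325e-7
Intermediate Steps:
J = -929 (J = -5 - 924 = -929)
G(d, I) = (2049 + I)/(I + d)
1/(-5174721 + G(488, J)) = 1/(-5174721 + (2049 - 929)/(-929 + 488)) = 1/(-5174721 + 1120/(-441)) = 1/(-5174721 - 1/441*1120) = 1/(-5174721 - 160/63) = 1/(-326007583/63) = -63/326007583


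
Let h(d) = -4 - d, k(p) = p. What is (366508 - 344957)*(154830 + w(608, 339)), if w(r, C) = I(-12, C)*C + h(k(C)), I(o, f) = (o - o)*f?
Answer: 3329349337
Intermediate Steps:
I(o, f) = 0 (I(o, f) = 0*f = 0)
w(r, C) = -4 - C (w(r, C) = 0*C + (-4 - C) = 0 + (-4 - C) = -4 - C)
(366508 - 344957)*(154830 + w(608, 339)) = (366508 - 344957)*(154830 + (-4 - 1*339)) = 21551*(154830 + (-4 - 339)) = 21551*(154830 - 343) = 21551*154487 = 3329349337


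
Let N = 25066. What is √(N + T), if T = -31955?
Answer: 83*I ≈ 83.0*I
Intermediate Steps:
√(N + T) = √(25066 - 31955) = √(-6889) = 83*I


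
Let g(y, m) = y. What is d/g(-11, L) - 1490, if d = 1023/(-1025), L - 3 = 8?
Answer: -1527157/1025 ≈ -1489.9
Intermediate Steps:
L = 11 (L = 3 + 8 = 11)
d = -1023/1025 (d = 1023*(-1/1025) = -1023/1025 ≈ -0.99805)
d/g(-11, L) - 1490 = -1023/1025/(-11) - 1490 = -1023/1025*(-1/11) - 1490 = 93/1025 - 1490 = -1527157/1025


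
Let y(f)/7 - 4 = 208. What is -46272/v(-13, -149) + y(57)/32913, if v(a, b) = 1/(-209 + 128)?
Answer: 2327527900/621 ≈ 3.7480e+6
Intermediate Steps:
v(a, b) = -1/81 (v(a, b) = 1/(-81) = -1/81)
y(f) = 1484 (y(f) = 28 + 7*208 = 28 + 1456 = 1484)
-46272/v(-13, -149) + y(57)/32913 = -46272/(-1/81) + 1484/32913 = -46272*(-81) + 1484*(1/32913) = 3748032 + 28/621 = 2327527900/621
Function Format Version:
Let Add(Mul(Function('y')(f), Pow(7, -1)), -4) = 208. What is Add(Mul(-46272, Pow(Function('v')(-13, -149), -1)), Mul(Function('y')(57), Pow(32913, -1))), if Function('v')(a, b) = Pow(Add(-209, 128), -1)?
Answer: Rational(2327527900, 621) ≈ 3.7480e+6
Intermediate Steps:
Function('v')(a, b) = Rational(-1, 81) (Function('v')(a, b) = Pow(-81, -1) = Rational(-1, 81))
Function('y')(f) = 1484 (Function('y')(f) = Add(28, Mul(7, 208)) = Add(28, 1456) = 1484)
Add(Mul(-46272, Pow(Function('v')(-13, -149), -1)), Mul(Function('y')(57), Pow(32913, -1))) = Add(Mul(-46272, Pow(Rational(-1, 81), -1)), Mul(1484, Pow(32913, -1))) = Add(Mul(-46272, -81), Mul(1484, Rational(1, 32913))) = Add(3748032, Rational(28, 621)) = Rational(2327527900, 621)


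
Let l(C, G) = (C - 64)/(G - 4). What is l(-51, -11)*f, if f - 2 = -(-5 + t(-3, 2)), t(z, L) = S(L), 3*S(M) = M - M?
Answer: 161/3 ≈ 53.667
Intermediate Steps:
S(M) = 0 (S(M) = (M - M)/3 = (⅓)*0 = 0)
l(C, G) = (-64 + C)/(-4 + G)
t(z, L) = 0
f = 7 (f = 2 - (-5 + 0) = 2 - 1*(-5) = 2 + 5 = 7)
l(-51, -11)*f = ((-64 - 51)/(-4 - 11))*7 = (-115/(-15))*7 = -1/15*(-115)*7 = (23/3)*7 = 161/3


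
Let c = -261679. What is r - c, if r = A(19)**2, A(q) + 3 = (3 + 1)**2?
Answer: 261848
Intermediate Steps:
A(q) = 13 (A(q) = -3 + (3 + 1)**2 = -3 + 4**2 = -3 + 16 = 13)
r = 169 (r = 13**2 = 169)
r - c = 169 - 1*(-261679) = 169 + 261679 = 261848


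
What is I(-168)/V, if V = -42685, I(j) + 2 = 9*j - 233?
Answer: 1747/42685 ≈ 0.040928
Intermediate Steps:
I(j) = -235 + 9*j (I(j) = -2 + (9*j - 233) = -2 + (-233 + 9*j) = -235 + 9*j)
I(-168)/V = (-235 + 9*(-168))/(-42685) = (-235 - 1512)*(-1/42685) = -1747*(-1/42685) = 1747/42685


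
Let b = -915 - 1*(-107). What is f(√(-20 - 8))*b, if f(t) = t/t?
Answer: -808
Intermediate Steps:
f(t) = 1
b = -808 (b = -915 + 107 = -808)
f(√(-20 - 8))*b = 1*(-808) = -808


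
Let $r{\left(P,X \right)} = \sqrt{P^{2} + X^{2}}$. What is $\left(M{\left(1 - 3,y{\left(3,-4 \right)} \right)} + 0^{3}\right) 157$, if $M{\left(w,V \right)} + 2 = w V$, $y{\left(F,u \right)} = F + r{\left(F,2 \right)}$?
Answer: $-1256 - 314 \sqrt{13} \approx -2388.1$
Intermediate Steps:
$y{\left(F,u \right)} = F + \sqrt{4 + F^{2}}$ ($y{\left(F,u \right)} = F + \sqrt{F^{2} + 2^{2}} = F + \sqrt{F^{2} + 4} = F + \sqrt{4 + F^{2}}$)
$M{\left(w,V \right)} = -2 + V w$ ($M{\left(w,V \right)} = -2 + w V = -2 + V w$)
$\left(M{\left(1 - 3,y{\left(3,-4 \right)} \right)} + 0^{3}\right) 157 = \left(\left(-2 + \left(3 + \sqrt{4 + 3^{2}}\right) \left(1 - 3\right)\right) + 0^{3}\right) 157 = \left(\left(-2 + \left(3 + \sqrt{4 + 9}\right) \left(1 - 3\right)\right) + 0\right) 157 = \left(\left(-2 + \left(3 + \sqrt{13}\right) \left(-2\right)\right) + 0\right) 157 = \left(\left(-2 - \left(6 + 2 \sqrt{13}\right)\right) + 0\right) 157 = \left(\left(-8 - 2 \sqrt{13}\right) + 0\right) 157 = \left(-8 - 2 \sqrt{13}\right) 157 = -1256 - 314 \sqrt{13}$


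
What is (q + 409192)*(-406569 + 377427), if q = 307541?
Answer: -20887033086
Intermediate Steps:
(q + 409192)*(-406569 + 377427) = (307541 + 409192)*(-406569 + 377427) = 716733*(-29142) = -20887033086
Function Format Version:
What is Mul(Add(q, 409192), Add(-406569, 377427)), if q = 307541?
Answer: -20887033086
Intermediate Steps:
Mul(Add(q, 409192), Add(-406569, 377427)) = Mul(Add(307541, 409192), Add(-406569, 377427)) = Mul(716733, -29142) = -20887033086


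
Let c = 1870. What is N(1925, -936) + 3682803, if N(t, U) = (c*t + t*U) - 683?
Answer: 5480070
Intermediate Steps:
N(t, U) = -683 + 1870*t + U*t (N(t, U) = (1870*t + t*U) - 683 = (1870*t + U*t) - 683 = -683 + 1870*t + U*t)
N(1925, -936) + 3682803 = (-683 + 1870*1925 - 936*1925) + 3682803 = (-683 + 3599750 - 1801800) + 3682803 = 1797267 + 3682803 = 5480070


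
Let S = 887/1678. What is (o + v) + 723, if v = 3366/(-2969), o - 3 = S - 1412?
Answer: -3420654297/4981982 ≈ -686.61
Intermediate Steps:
S = 887/1678 (S = 887*(1/1678) = 887/1678 ≈ 0.52861)
o = -2363415/1678 (o = 3 + (887/1678 - 1412) = 3 - 2368449/1678 = -2363415/1678 ≈ -1408.5)
v = -3366/2969 (v = 3366*(-1/2969) = -3366/2969 ≈ -1.1337)
(o + v) + 723 = (-2363415/1678 - 3366/2969) + 723 = -7022627283/4981982 + 723 = -3420654297/4981982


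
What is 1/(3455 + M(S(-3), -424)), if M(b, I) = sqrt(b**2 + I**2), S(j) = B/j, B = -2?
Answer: 31095/105815237 - 6*sqrt(404497)/105815237 ≈ 0.00025780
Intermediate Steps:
S(j) = -2/j
M(b, I) = sqrt(I**2 + b**2)
1/(3455 + M(S(-3), -424)) = 1/(3455 + sqrt((-424)**2 + (-2/(-3))**2)) = 1/(3455 + sqrt(179776 + (-2*(-1/3))**2)) = 1/(3455 + sqrt(179776 + (2/3)**2)) = 1/(3455 + sqrt(179776 + 4/9)) = 1/(3455 + sqrt(1617988/9)) = 1/(3455 + 2*sqrt(404497)/3)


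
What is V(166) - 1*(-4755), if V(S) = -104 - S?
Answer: 4485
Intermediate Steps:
V(166) - 1*(-4755) = (-104 - 1*166) - 1*(-4755) = (-104 - 166) + 4755 = -270 + 4755 = 4485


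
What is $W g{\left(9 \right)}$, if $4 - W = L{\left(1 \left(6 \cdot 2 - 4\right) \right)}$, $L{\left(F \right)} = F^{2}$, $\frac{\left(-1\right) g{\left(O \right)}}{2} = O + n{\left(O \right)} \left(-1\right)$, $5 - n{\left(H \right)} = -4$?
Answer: $0$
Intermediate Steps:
$n{\left(H \right)} = 9$ ($n{\left(H \right)} = 5 - -4 = 5 + 4 = 9$)
$g{\left(O \right)} = 18 - 2 O$ ($g{\left(O \right)} = - 2 \left(O + 9 \left(-1\right)\right) = - 2 \left(O - 9\right) = - 2 \left(-9 + O\right) = 18 - 2 O$)
$W = -60$ ($W = 4 - \left(1 \left(6 \cdot 2 - 4\right)\right)^{2} = 4 - \left(1 \left(12 - 4\right)\right)^{2} = 4 - \left(1 \cdot 8\right)^{2} = 4 - 8^{2} = 4 - 64 = -60$)
$W g{\left(9 \right)} = - 60 \left(18 - 18\right) = \left(-60\right) 0 = 0$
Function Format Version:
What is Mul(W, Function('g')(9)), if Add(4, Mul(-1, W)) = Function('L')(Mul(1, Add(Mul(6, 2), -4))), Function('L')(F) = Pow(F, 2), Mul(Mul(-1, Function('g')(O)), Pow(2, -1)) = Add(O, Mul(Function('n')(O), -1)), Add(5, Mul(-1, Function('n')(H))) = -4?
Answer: 0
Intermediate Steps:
Function('n')(H) = 9 (Function('n')(H) = Add(5, Mul(-1, -4)) = Add(5, 4) = 9)
Function('g')(O) = Add(18, Mul(-2, O)) (Function('g')(O) = Mul(-2, Add(O, Mul(9, -1))) = Mul(-2, Add(O, -9)) = Mul(-2, Add(-9, O)) = Add(18, Mul(-2, O)))
W = -60 (W = Add(4, Mul(-1, Pow(Mul(1, Add(Mul(6, 2), -4)), 2))) = Add(4, Mul(-1, Pow(Mul(1, Add(12, -4)), 2))) = Add(4, Mul(-1, Pow(Mul(1, 8), 2))) = Add(4, Mul(-1, Pow(8, 2))) = Add(4, Mul(-1, 64)) = Add(4, -64) = -60)
Mul(W, Function('g')(9)) = Mul(-60, Add(18, Mul(-2, 9))) = Mul(-60, Add(18, -18)) = Mul(-60, 0) = 0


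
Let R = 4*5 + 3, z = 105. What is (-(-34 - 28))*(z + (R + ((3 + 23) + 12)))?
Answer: 10292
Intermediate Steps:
R = 23 (R = 20 + 3 = 23)
(-(-34 - 28))*(z + (R + ((3 + 23) + 12))) = (-(-34 - 28))*(105 + (23 + ((3 + 23) + 12))) = (-1*(-62))*(105 + (23 + (26 + 12))) = 62*(105 + (23 + 38)) = 62*(105 + 61) = 62*166 = 10292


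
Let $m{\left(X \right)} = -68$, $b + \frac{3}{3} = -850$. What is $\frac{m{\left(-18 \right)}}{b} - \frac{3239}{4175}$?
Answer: $- \frac{2472489}{3552925} \approx -0.6959$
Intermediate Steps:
$b = -851$ ($b = -1 - 850 = -851$)
$\frac{m{\left(-18 \right)}}{b} - \frac{3239}{4175} = - \frac{68}{-851} - \frac{3239}{4175} = \left(-68\right) \left(- \frac{1}{851}\right) - \frac{3239}{4175} = \frac{68}{851} - \frac{3239}{4175} = - \frac{2472489}{3552925}$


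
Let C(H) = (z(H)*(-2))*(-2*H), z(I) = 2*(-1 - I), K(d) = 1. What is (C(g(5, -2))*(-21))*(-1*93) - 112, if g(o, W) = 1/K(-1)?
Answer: -31360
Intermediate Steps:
z(I) = -2 - 2*I
g(o, W) = 1 (g(o, W) = 1/1 = 1)
C(H) = -2*H*(4 + 4*H) (C(H) = ((-2 - 2*H)*(-2))*(-2*H) = (4 + 4*H)*(-2*H) = -2*H*(4 + 4*H))
(C(g(5, -2))*(-21))*(-1*93) - 112 = (-8*1*(1 + 1)*(-21))*(-1*93) - 112 = (-8*1*2*(-21))*(-93) - 112 = -16*(-21)*(-93) - 112 = 336*(-93) - 112 = -31248 - 112 = -31360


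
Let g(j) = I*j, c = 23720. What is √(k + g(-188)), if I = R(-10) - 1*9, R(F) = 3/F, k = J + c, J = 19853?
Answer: √1133035/5 ≈ 212.89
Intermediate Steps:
k = 43573 (k = 19853 + 23720 = 43573)
I = -93/10 (I = 3/(-10) - 1*9 = 3*(-⅒) - 9 = -3/10 - 9 = -93/10 ≈ -9.3000)
g(j) = -93*j/10
√(k + g(-188)) = √(43573 - 93/10*(-188)) = √(43573 + 8742/5) = √(226607/5) = √1133035/5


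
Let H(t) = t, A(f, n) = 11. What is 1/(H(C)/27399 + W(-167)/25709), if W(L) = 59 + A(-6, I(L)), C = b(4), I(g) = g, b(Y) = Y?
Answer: 704400891/2020766 ≈ 348.58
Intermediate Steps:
C = 4
W(L) = 70 (W(L) = 59 + 11 = 70)
1/(H(C)/27399 + W(-167)/25709) = 1/(4/27399 + 70/25709) = 1/(2020766/704400891) = 704400891/2020766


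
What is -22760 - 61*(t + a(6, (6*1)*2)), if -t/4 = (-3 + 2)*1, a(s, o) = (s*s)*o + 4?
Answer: -49600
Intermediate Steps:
a(s, o) = 4 + o*s² (a(s, o) = s²*o + 4 = o*s² + 4 = 4 + o*s²)
t = 4 (t = -4*(-3 + 2) = -(-4) = -4*(-1) = 4)
-22760 - 61*(t + a(6, (6*1)*2)) = -22760 - 61*(4 + (4 + ((6*1)*2)*6²)) = -22760 - 61*(4 + (4 + (6*2)*36)) = -22760 - 61*(4 + (4 + 12*36)) = -22760 - 61*(4 + (4 + 432)) = -22760 - 61*(4 + 436) = -22760 - 61*440 = -22760 - 1*26840 = -22760 - 26840 = -49600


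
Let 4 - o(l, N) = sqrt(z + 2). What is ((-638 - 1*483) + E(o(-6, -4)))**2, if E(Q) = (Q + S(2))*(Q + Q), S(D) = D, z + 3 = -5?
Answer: 1174825 + 43400*I*sqrt(6) ≈ 1.1748e+6 + 1.0631e+5*I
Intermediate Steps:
z = -8 (z = -3 - 5 = -8)
o(l, N) = 4 - I*sqrt(6) (o(l, N) = 4 - sqrt(-8 + 2) = 4 - sqrt(-6) = 4 - I*sqrt(6))
E(Q) = 2*Q*(2 + Q) (E(Q) = (Q + 2)*(Q + Q) = (2 + Q)*(2*Q) = 2*Q*(2 + Q))
((-638 - 1*483) + E(o(-6, -4)))**2 = ((-638 - 1*483) + 2*(4 - I*sqrt(6))*(2 + (4 - I*sqrt(6))))**2 = ((-638 - 483) + 2*(4 - I*sqrt(6))*(6 - I*sqrt(6)))**2 = (-1121 + 2*(4 - I*sqrt(6))*(6 - I*sqrt(6)))**2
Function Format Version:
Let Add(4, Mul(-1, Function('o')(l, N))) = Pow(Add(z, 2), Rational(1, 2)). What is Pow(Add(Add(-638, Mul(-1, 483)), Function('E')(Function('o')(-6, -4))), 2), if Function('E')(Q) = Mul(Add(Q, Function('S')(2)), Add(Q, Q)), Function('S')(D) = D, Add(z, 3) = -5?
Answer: Add(1174825, Mul(43400, I, Pow(6, Rational(1, 2)))) ≈ Add(1.1748e+6, Mul(1.0631e+5, I))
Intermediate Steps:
z = -8 (z = Add(-3, -5) = -8)
Function('o')(l, N) = Add(4, Mul(-1, I, Pow(6, Rational(1, 2)))) (Function('o')(l, N) = Add(4, Mul(-1, Pow(Add(-8, 2), Rational(1, 2)))) = Add(4, Mul(-1, Pow(-6, Rational(1, 2)))) = Add(4, Mul(-1, Mul(I, Pow(6, Rational(1, 2))))) = Add(4, Mul(-1, I, Pow(6, Rational(1, 2)))))
Function('E')(Q) = Mul(2, Q, Add(2, Q)) (Function('E')(Q) = Mul(Add(Q, 2), Add(Q, Q)) = Mul(Add(2, Q), Mul(2, Q)) = Mul(2, Q, Add(2, Q)))
Pow(Add(Add(-638, Mul(-1, 483)), Function('E')(Function('o')(-6, -4))), 2) = Pow(Add(Add(-638, Mul(-1, 483)), Mul(2, Add(4, Mul(-1, I, Pow(6, Rational(1, 2)))), Add(2, Add(4, Mul(-1, I, Pow(6, Rational(1, 2))))))), 2) = Pow(Add(Add(-638, -483), Mul(2, Add(4, Mul(-1, I, Pow(6, Rational(1, 2)))), Add(6, Mul(-1, I, Pow(6, Rational(1, 2)))))), 2) = Pow(Add(-1121, Mul(2, Add(4, Mul(-1, I, Pow(6, Rational(1, 2)))), Add(6, Mul(-1, I, Pow(6, Rational(1, 2)))))), 2)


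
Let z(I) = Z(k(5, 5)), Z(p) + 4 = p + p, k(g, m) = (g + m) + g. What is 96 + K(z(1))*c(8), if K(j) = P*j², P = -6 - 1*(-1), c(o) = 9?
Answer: -30324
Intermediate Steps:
P = -5 (P = -6 + 1 = -5)
k(g, m) = m + 2*g
Z(p) = -4 + 2*p (Z(p) = -4 + (p + p) = -4 + 2*p)
z(I) = 26 (z(I) = -4 + 2*(5 + 2*5) = -4 + 2*(5 + 10) = -4 + 2*15 = -4 + 30 = 26)
K(j) = -5*j²
96 + K(z(1))*c(8) = 96 - 5*26²*9 = 96 - 5*676*9 = 96 - 3380*9 = 96 - 30420 = -30324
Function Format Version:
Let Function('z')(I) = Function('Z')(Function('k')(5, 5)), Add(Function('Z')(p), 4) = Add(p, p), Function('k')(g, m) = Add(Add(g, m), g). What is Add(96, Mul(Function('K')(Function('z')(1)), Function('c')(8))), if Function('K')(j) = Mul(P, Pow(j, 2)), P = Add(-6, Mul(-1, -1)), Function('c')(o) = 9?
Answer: -30324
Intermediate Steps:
P = -5 (P = Add(-6, 1) = -5)
Function('k')(g, m) = Add(m, Mul(2, g))
Function('Z')(p) = Add(-4, Mul(2, p)) (Function('Z')(p) = Add(-4, Add(p, p)) = Add(-4, Mul(2, p)))
Function('z')(I) = 26 (Function('z')(I) = Add(-4, Mul(2, Add(5, Mul(2, 5)))) = Add(-4, Mul(2, Add(5, 10))) = Add(-4, Mul(2, 15)) = Add(-4, 30) = 26)
Function('K')(j) = Mul(-5, Pow(j, 2))
Add(96, Mul(Function('K')(Function('z')(1)), Function('c')(8))) = Add(96, Mul(Mul(-5, Pow(26, 2)), 9)) = Add(96, Mul(Mul(-5, 676), 9)) = Add(96, Mul(-3380, 9)) = Add(96, -30420) = -30324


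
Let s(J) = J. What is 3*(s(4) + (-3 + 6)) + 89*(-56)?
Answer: -4963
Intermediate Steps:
3*(s(4) + (-3 + 6)) + 89*(-56) = 3*(4 + (-3 + 6)) + 89*(-56) = 3*(4 + 3) - 4984 = 3*7 - 4984 = 21 - 4984 = -4963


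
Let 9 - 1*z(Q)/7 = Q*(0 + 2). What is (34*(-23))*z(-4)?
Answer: -93058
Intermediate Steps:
z(Q) = 63 - 14*Q (z(Q) = 63 - 7*Q*(0 + 2) = 63 - 7*Q*2 = 63 - 14*Q)
(34*(-23))*z(-4) = (34*(-23))*(63 - 14*(-4)) = -782*(63 + 56) = -782*119 = -93058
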